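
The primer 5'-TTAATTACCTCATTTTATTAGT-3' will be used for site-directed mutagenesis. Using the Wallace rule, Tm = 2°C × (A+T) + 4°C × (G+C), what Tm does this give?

52°C

Base counts: T=12, A=6, C=3, G=1
A+T = 18, G+C = 4
Tm = 2(18) + 4(4) = 36 + 16 = 52°C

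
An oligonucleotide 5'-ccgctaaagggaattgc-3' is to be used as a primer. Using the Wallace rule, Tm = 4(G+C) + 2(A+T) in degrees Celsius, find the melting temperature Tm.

C=4, G=5, A=5, T=3
AT pairs contribute 8, GC pairs contribute 9.
Tm = 2(8) + 4(9) = 16 + 36 = 52°C

52°C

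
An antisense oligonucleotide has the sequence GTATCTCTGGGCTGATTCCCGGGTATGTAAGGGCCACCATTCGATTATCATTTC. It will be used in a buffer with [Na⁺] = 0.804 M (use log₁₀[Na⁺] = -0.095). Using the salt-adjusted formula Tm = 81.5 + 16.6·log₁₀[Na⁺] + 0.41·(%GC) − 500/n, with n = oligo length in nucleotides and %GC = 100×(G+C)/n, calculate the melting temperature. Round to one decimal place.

90.4°C

Length n = 54. Counting bases: G=13, C=13, A=10, T=18
G+C = 26, so %GC = 26/54 × 100 = 48.148%
Salt term: 16.6 × (-0.095) = -1.577
GC term: 0.41 × 48.148 = 19.741; length term: −500/54 = −9.259
Tm = 81.5 + (-1.577) + 19.741 − 9.259 = 90.405 → 90.4°C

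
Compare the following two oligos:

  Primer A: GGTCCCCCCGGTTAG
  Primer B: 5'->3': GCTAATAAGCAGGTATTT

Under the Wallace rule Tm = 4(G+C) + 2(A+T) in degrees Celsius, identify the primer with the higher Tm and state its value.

Primer A: A+T=4, G+C=11 → Tm = 2(4)+4(11) = 52°C
Primer B: A+T=12, G+C=6 → Tm = 2(12)+4(6) = 48°C
52°C vs 48°C → primer A is higher.

Primer A, 52°C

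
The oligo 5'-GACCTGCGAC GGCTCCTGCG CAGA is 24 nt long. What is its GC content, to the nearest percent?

71%

Counting bases: A=4, C=9, G=8, T=3
G+C = 8 + 9 = 17 out of 24 bases
%GC = 17/24 × 100 = 70.83% ≈ 71%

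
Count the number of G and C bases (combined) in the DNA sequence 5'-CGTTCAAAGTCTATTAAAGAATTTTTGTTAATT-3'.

Counting bases: A=11, C=3, T=15, G=4
G+C = 4 + 3 = 7

7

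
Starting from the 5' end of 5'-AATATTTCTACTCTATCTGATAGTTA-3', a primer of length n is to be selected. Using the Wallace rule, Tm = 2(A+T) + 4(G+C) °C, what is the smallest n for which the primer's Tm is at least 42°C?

First 16 bases: AATATTTCTACTCTAT → Tm = 38°C (< 42°C)
First 17 bases: AATATTTCTACTCTATC → Tm = 42°C (≥ 42°C)
Since every base adds ≥2°C, Tm only increases with n, so the threshold is first crossed at n = 17.

n = 17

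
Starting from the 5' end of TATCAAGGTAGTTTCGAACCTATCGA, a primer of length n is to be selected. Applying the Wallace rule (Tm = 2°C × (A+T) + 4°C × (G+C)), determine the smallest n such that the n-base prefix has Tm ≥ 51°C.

n = 19

First 18 bases: TATCAAGGTAGTTTCGAA → Tm = 48°C (< 51°C)
First 19 bases: TATCAAGGTAGTTTCGAAC → Tm = 52°C (≥ 51°C)
Each additional base adds 2°C (A/T) or 4°C (G/C), so Tm is non-decreasing in n; n = 19 is the first length to reach 51°C.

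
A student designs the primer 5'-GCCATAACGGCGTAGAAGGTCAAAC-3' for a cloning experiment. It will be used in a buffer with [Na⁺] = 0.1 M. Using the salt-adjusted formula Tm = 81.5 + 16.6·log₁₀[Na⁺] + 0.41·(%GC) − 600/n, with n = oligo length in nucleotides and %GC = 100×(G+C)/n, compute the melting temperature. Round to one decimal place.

Length n = 25. G=7, A=9, T=3, C=6
G+C = 13, so %GC = 13/25 × 100 = 52%
Salt term: 16.6 × (-1) = -16.6
GC term: 0.41 × 52 = 21.32; length term: −600/25 = −24
Tm = 81.5 + (-16.6) + 21.32 − 24 = 62.22 → 62.2°C

62.2°C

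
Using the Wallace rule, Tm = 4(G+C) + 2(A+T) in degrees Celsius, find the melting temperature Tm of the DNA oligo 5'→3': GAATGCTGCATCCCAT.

48°C

Scanning the sequence gives G=3, T=4, A=4, C=5.
A+T = 8, G+C = 8
Tm = 2(8) + 4(8) = 16 + 32 = 48°C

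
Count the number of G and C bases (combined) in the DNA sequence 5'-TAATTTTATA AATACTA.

1

C=1, T=8, G=0, A=8
G+C = 0 + 1 = 1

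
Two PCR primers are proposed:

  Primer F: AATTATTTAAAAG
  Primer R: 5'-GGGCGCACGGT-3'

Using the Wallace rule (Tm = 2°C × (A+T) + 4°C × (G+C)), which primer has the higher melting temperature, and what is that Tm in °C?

Primer F: A+T=12, G+C=1 → Tm = 2(12)+4(1) = 28°C
Primer R: A+T=2, G+C=9 → Tm = 2(2)+4(9) = 40°C
28°C vs 40°C → primer R is higher.

Primer R, 40°C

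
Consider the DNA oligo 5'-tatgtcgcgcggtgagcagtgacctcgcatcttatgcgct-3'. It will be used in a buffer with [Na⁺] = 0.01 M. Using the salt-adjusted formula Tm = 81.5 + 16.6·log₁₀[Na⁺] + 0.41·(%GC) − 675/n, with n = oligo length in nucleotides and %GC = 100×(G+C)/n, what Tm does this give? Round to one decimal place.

Length n = 40. Scanning the sequence gives A=6, C=11, G=12, T=11.
G+C = 23, so %GC = 23/40 × 100 = 57.5%
Salt term: 16.6 × (-2) = -33.2
GC term: 0.41 × 57.5 = 23.575; length term: −675/40 = −16.875
Tm = 81.5 + (-33.2) + 23.575 − 16.875 = 55 → 55.0°C

55.0°C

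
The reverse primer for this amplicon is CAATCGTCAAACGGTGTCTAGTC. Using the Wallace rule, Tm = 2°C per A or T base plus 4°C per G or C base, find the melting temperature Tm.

68°C

Base counts: G=5, T=6, C=6, A=6
AT pairs contribute 12, GC pairs contribute 11.
Tm = 2(12) + 4(11) = 24 + 44 = 68°C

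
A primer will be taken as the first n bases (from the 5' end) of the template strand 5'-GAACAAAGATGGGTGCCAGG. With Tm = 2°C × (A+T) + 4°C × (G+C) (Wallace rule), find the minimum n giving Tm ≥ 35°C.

First 12 bases: GAACAAAGATGG → Tm = 34°C (< 35°C)
First 13 bases: GAACAAAGATGGG → Tm = 38°C (≥ 35°C)
Each additional base adds 2°C (A/T) or 4°C (G/C), so Tm is non-decreasing in n; n = 13 is the first length to reach 35°C.

n = 13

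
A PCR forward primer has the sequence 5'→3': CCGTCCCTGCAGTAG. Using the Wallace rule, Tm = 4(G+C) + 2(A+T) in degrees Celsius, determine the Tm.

Counting bases: T=3, C=6, A=2, G=4
A+T = 5, G+C = 10
Tm = 2(5) + 4(10) = 10 + 40 = 50°C

50°C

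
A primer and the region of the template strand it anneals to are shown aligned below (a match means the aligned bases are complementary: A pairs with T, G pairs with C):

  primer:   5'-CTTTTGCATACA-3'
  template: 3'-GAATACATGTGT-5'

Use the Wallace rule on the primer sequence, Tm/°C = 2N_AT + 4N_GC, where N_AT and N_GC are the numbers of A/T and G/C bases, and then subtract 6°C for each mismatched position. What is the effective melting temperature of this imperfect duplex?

Primer base counts: A=3, T=5, G=1, C=3 → A+T=8, G+C=4
Perfect-match Tm = 2(8) + 4(4) = 16 + 16 = 32°C
Mismatches (positions where the bases are not complementary): 3 (at positions 4, 7, 9)
Effective Tm = 32 − 3×6 = 32 − 18 = 14°C

14°C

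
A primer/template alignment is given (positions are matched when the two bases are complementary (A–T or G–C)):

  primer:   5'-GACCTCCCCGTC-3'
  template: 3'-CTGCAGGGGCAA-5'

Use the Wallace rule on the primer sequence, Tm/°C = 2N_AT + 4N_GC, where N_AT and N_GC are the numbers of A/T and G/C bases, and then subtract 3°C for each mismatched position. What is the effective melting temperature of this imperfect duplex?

36°C

Primer base counts: A=1, T=2, G=2, C=7 → A+T=3, G+C=9
Perfect-match Tm = 2(3) + 4(9) = 6 + 36 = 42°C
Mismatches (positions where the bases are not complementary): 2 (at positions 4, 12)
Effective Tm = 42 − 2×3 = 42 − 6 = 36°C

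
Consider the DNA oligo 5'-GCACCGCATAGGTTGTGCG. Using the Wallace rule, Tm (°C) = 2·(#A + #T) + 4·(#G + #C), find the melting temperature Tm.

62°C

Base counts: G=7, T=4, A=3, C=5
A+T = 7, G+C = 12
Tm = 2(7) + 4(12) = 14 + 48 = 62°C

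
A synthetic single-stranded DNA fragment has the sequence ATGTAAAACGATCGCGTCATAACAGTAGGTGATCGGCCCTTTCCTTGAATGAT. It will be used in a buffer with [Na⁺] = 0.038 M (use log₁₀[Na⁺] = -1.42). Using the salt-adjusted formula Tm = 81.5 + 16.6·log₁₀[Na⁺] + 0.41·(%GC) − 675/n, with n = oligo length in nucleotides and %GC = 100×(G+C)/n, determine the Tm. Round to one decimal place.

Length n = 53. Base counts: T=15, C=11, A=15, G=12
G+C = 23, so %GC = 23/53 × 100 = 43.396%
Salt term: 16.6 × (-1.42) = -23.572
GC term: 0.41 × 43.396 = 17.792; length term: −675/53 = −12.736
Tm = 81.5 + (-23.572) + 17.792 − 12.736 = 62.984 → 63.0°C

63.0°C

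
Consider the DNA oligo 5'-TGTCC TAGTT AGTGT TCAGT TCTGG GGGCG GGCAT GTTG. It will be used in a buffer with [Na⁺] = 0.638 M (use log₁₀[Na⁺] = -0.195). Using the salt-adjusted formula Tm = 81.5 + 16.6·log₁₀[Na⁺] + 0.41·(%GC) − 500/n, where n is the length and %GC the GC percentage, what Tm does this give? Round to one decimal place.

Length n = 39. Scanning the sequence gives C=6, T=14, G=15, A=4.
G+C = 21, so %GC = 21/39 × 100 = 53.846%
Salt term: 16.6 × (-0.195) = -3.237
GC term: 0.41 × 53.846 = 22.077; length term: −500/39 = −12.821
Tm = 81.5 + (-3.237) + 22.077 − 12.821 = 87.519 → 87.5°C

87.5°C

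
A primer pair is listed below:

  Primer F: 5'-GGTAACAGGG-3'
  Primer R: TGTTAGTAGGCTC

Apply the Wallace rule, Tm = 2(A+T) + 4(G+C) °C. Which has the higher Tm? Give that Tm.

Primer F: A+T=4, G+C=6 → Tm = 2(4)+4(6) = 32°C
Primer R: A+T=7, G+C=6 → Tm = 2(7)+4(6) = 38°C
32°C vs 38°C → primer R is higher.

Primer R, 38°C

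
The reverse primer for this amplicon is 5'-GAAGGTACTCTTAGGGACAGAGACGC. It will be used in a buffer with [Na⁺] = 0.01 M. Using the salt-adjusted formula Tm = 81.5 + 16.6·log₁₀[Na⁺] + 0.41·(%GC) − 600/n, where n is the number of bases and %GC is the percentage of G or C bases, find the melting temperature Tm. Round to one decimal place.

47.3°C

Length n = 26. Scanning the sequence gives G=9, C=5, T=4, A=8.
G+C = 14, so %GC = 14/26 × 100 = 53.846%
Salt term: 16.6 × (-2) = -33.2
GC term: 0.41 × 53.846 = 22.077; length term: −600/26 = −23.077
Tm = 81.5 + (-33.2) + 22.077 − 23.077 = 47.3 → 47.3°C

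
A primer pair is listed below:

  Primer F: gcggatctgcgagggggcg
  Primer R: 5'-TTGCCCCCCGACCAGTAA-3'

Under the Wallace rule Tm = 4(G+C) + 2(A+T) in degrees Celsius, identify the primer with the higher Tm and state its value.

Primer F, 68°C

Primer F: A+T=4, G+C=15 → Tm = 2(4)+4(15) = 68°C
Primer R: A+T=7, G+C=11 → Tm = 2(7)+4(11) = 58°C
68°C vs 58°C → primer F is higher.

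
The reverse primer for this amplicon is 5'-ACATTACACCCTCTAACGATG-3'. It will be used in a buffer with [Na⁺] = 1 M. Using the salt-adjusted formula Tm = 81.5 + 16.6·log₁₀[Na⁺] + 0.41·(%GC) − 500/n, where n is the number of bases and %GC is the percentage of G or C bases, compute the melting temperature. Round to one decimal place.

Length n = 21. Base counts: C=7, G=2, A=7, T=5
G+C = 9, so %GC = 9/21 × 100 = 42.857%
Salt term: 16.6 × (0) = 0
GC term: 0.41 × 42.857 = 17.571; length term: −500/21 = −23.81
Tm = 81.5 + (0) + 17.571 − 23.81 = 75.261 → 75.3°C

75.3°C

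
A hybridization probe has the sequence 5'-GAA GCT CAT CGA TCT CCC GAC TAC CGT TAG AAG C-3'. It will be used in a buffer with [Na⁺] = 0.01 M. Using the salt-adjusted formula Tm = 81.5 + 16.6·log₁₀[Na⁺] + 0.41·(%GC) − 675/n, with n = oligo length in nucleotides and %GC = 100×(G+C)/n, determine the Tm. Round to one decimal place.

50.2°C

Length n = 34. Scanning the sequence gives A=9, C=11, T=7, G=7.
G+C = 18, so %GC = 18/34 × 100 = 52.941%
Salt term: 16.6 × (-2) = -33.2
GC term: 0.41 × 52.941 = 21.706; length term: −675/34 = −19.853
Tm = 81.5 + (-33.2) + 21.706 − 19.853 = 50.153 → 50.2°C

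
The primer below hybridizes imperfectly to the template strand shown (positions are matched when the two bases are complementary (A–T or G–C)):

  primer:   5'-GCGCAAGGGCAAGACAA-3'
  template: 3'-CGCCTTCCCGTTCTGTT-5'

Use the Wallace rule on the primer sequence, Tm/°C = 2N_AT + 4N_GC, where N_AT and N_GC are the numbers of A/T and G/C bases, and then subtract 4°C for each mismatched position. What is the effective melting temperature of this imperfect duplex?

Primer base counts: A=7, T=0, G=6, C=4 → A+T=7, G+C=10
Perfect-match Tm = 2(7) + 4(10) = 14 + 40 = 54°C
Mismatches (positions where the bases are not complementary): 1 (at position 4)
Effective Tm = 54 − 1×4 = 54 − 4 = 50°C

50°C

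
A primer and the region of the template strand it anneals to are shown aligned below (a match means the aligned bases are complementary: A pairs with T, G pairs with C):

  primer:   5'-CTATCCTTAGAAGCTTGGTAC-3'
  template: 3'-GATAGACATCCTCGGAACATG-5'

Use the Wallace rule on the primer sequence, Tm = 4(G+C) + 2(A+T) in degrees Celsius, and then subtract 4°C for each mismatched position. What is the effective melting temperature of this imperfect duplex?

Primer base counts: A=5, T=7, G=4, C=5 → A+T=12, G+C=9
Perfect-match Tm = 2(12) + 4(9) = 24 + 36 = 60°C
Mismatches (positions where the bases are not complementary): 5 (at positions 6, 7, 11, 15, 17)
Effective Tm = 60 − 5×4 = 60 − 20 = 40°C

40°C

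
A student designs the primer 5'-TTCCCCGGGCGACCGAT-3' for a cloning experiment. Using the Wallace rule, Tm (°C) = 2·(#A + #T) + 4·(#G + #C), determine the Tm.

58°C

Counting bases: G=5, T=3, A=2, C=7
A+T = 5, G+C = 12
Tm = 2(5) + 4(12) = 10 + 48 = 58°C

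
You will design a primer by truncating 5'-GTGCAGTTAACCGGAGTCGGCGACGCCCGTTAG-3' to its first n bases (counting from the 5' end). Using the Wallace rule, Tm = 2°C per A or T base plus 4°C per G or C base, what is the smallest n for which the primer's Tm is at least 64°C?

n = 20

First 19 bases: GTGCAGTTAACCGGAGTCG → Tm = 60°C (< 64°C)
First 20 bases: GTGCAGTTAACCGGAGTCGG → Tm = 64°C (≥ 64°C)
Each additional base adds 2°C (A/T) or 4°C (G/C), so Tm is non-decreasing in n; n = 20 is the first length to reach 64°C.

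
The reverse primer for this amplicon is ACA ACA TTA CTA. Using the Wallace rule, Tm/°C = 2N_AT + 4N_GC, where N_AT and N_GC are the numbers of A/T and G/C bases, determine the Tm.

Scanning the sequence gives A=6, C=3, G=0, T=3.
A+T = 9, G+C = 3
Tm = 2×9 + 4×3 = 30°C

30°C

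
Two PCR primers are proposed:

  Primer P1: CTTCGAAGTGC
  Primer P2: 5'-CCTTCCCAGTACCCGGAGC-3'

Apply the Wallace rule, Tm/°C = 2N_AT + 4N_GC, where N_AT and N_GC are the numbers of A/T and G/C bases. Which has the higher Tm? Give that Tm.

Primer P2, 64°C

Primer P1: A+T=5, G+C=6 → Tm = 2(5)+4(6) = 34°C
Primer P2: A+T=6, G+C=13 → Tm = 2(6)+4(13) = 64°C
34°C vs 64°C → primer P2 is higher.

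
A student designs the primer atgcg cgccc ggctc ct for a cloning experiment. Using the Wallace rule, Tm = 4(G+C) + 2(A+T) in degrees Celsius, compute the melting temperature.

60°C

Scanning the sequence gives C=8, G=5, A=1, T=3.
So N_AT = 4 and N_GC = 13.
Tm = 2×4 + 4×13 = 60°C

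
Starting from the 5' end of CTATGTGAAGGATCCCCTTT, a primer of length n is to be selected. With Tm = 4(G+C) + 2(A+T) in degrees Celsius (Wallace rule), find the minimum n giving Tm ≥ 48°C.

n = 16

First 15 bases: CTATGTGAAGGATCC → Tm = 44°C (< 48°C)
First 16 bases: CTATGTGAAGGATCCC → Tm = 48°C (≥ 48°C)
Since every base adds ≥2°C, Tm only increases with n, so the threshold is first crossed at n = 16.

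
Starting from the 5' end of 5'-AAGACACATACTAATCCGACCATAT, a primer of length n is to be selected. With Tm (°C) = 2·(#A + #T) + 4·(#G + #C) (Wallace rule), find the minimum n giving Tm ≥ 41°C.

First 15 bases: AAGACACATACTAAT → Tm = 38°C (< 41°C)
First 16 bases: AAGACACATACTAATC → Tm = 42°C (≥ 41°C)
Each additional base adds 2°C (A/T) or 4°C (G/C), so Tm is non-decreasing in n; n = 16 is the first length to reach 41°C.

n = 16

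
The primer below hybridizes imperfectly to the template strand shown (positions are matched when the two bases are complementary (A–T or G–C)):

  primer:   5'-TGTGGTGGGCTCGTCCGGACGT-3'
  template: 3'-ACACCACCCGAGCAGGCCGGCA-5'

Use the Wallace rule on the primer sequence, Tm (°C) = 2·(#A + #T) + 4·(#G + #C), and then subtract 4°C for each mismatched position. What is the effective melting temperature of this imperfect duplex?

70°C

Primer base counts: A=1, T=6, G=10, C=5 → A+T=7, G+C=15
Perfect-match Tm = 2(7) + 4(15) = 14 + 60 = 74°C
Mismatches (positions where the bases are not complementary): 1 (at position 19)
Effective Tm = 74 − 1×4 = 74 − 4 = 70°C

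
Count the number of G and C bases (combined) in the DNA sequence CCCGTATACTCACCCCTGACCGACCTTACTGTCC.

Scanning the sequence gives T=8, A=6, C=16, G=4.
G+C = 4 + 16 = 20

20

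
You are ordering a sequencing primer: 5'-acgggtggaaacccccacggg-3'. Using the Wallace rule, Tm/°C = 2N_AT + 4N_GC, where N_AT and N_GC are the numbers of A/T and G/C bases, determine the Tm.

Scanning the sequence gives A=5, C=7, T=1, G=8.
AT pairs contribute 6, GC pairs contribute 15.
Tm = 2×6 + 4×15 = 72°C

72°C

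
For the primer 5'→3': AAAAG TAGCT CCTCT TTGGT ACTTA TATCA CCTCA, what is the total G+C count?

C=9, T=12, G=4, A=10
G+C = 4 + 9 = 13

13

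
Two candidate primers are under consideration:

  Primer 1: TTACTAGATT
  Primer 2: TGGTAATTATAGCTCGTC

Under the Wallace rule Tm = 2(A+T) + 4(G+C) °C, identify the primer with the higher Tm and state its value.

Primer 1: A+T=8, G+C=2 → Tm = 2(8)+4(2) = 24°C
Primer 2: A+T=11, G+C=7 → Tm = 2(11)+4(7) = 50°C
24°C vs 50°C → primer 2 is higher.

Primer 2, 50°C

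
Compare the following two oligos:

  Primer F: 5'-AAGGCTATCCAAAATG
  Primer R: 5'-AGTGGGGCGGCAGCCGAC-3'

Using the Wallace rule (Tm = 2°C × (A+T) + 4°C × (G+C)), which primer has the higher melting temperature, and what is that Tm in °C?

Primer F: A+T=10, G+C=6 → Tm = 2(10)+4(6) = 44°C
Primer R: A+T=4, G+C=14 → Tm = 2(4)+4(14) = 64°C
44°C vs 64°C → primer R is higher.

Primer R, 64°C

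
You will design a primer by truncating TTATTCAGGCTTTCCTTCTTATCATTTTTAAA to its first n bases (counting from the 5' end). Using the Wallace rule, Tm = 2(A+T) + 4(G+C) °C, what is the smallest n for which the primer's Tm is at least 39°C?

n = 15

First 14 bases: TTATTCAGGCTTTC → Tm = 38°C (< 39°C)
First 15 bases: TTATTCAGGCTTTCC → Tm = 42°C (≥ 39°C)
Since every base adds ≥2°C, Tm only increases with n, so the threshold is first crossed at n = 15.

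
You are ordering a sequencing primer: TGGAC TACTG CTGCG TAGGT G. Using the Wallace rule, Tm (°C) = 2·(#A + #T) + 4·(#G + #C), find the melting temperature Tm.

Counting bases: T=6, G=8, A=3, C=4
AT pairs contribute 9, GC pairs contribute 12.
Tm = 2(9) + 4(12) = 18 + 48 = 66°C

66°C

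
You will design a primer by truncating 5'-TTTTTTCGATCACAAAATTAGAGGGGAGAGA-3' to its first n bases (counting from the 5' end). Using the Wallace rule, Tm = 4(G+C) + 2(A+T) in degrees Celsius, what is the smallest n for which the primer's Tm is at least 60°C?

First 23 bases: TTTTTTCGATCACAAAATTAGAG → Tm = 58°C (< 60°C)
First 24 bases: TTTTTTCGATCACAAAATTAGAGG → Tm = 62°C (≥ 60°C)
Since every base adds ≥2°C, Tm only increases with n, so the threshold is first crossed at n = 24.

n = 24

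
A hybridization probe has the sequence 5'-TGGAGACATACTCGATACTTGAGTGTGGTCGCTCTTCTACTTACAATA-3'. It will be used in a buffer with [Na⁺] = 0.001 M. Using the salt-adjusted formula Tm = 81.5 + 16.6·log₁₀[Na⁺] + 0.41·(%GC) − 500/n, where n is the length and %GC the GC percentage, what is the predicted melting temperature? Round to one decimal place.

Length n = 48. Counting bases: T=16, G=10, A=12, C=10
G+C = 20, so %GC = 20/48 × 100 = 41.667%
Salt term: 16.6 × (-3) = -49.8
GC term: 0.41 × 41.667 = 17.083; length term: −500/48 = −10.417
Tm = 81.5 + (-49.8) + 17.083 − 10.417 = 38.366 → 38.4°C

38.4°C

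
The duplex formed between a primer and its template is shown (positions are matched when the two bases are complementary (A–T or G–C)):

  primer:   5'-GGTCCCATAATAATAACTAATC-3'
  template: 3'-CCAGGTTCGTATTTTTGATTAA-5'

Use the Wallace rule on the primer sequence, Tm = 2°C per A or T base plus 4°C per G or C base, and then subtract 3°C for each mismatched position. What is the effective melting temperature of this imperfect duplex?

Primer base counts: A=9, T=6, G=2, C=5 → A+T=15, G+C=7
Perfect-match Tm = 2(15) + 4(7) = 30 + 28 = 58°C
Mismatches (positions where the bases are not complementary): 5 (at positions 6, 8, 9, 14, 22)
Effective Tm = 58 − 5×3 = 58 − 15 = 43°C

43°C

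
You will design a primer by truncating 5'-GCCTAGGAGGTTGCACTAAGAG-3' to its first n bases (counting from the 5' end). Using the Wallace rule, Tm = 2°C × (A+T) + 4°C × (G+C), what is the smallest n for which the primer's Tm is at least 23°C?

n = 7

First 6 bases: GCCTAG → Tm = 20°C (< 23°C)
First 7 bases: GCCTAGG → Tm = 24°C (≥ 23°C)
Since every base adds ≥2°C, Tm only increases with n, so the threshold is first crossed at n = 7.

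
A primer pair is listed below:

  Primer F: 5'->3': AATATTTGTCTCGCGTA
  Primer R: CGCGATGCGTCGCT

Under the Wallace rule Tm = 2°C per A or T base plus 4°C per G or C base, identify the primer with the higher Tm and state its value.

Primer R, 48°C

Primer F: A+T=11, G+C=6 → Tm = 2(11)+4(6) = 46°C
Primer R: A+T=4, G+C=10 → Tm = 2(4)+4(10) = 48°C
46°C vs 48°C → primer R is higher.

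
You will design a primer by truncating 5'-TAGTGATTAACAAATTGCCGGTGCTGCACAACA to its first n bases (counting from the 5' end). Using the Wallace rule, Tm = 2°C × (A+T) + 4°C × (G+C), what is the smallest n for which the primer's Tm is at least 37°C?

First 15 bases: TAGTGATTAACAAAT → Tm = 36°C (< 37°C)
First 16 bases: TAGTGATTAACAAATT → Tm = 38°C (≥ 37°C)
Since every base adds ≥2°C, Tm only increases with n, so the threshold is first crossed at n = 16.

n = 16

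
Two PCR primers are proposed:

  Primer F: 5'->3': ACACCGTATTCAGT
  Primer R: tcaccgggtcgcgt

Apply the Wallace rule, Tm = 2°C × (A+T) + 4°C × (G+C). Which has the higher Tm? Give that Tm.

Primer F: A+T=8, G+C=6 → Tm = 2(8)+4(6) = 40°C
Primer R: A+T=4, G+C=10 → Tm = 2(4)+4(10) = 48°C
40°C vs 48°C → primer R is higher.

Primer R, 48°C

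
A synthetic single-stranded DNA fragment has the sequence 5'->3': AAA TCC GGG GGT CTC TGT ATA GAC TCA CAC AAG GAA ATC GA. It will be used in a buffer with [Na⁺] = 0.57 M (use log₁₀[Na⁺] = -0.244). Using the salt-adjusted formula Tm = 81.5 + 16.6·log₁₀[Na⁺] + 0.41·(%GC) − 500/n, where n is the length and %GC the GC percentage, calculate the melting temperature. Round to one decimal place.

Length n = 41. Base counts: C=9, G=10, A=14, T=8
G+C = 19, so %GC = 19/41 × 100 = 46.341%
Salt term: 16.6 × (-0.244) = -4.05
GC term: 0.41 × 46.341 = 19; length term: −500/41 = −12.195
Tm = 81.5 + (-4.05) + 19 − 12.195 = 84.255 → 84.3°C

84.3°C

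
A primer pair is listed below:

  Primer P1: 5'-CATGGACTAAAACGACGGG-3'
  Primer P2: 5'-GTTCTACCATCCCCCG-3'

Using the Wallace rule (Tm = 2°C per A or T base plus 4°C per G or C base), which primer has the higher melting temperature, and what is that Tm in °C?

Primer P1: A+T=9, G+C=10 → Tm = 2(9)+4(10) = 58°C
Primer P2: A+T=6, G+C=10 → Tm = 2(6)+4(10) = 52°C
58°C vs 52°C → primer P1 is higher.

Primer P1, 58°C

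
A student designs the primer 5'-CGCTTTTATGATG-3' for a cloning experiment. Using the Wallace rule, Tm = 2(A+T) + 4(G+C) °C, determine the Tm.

36°C

Counting bases: C=2, T=6, G=3, A=2
AT pairs contribute 8, GC pairs contribute 5.
Tm = 2×8 + 4×5 = 36°C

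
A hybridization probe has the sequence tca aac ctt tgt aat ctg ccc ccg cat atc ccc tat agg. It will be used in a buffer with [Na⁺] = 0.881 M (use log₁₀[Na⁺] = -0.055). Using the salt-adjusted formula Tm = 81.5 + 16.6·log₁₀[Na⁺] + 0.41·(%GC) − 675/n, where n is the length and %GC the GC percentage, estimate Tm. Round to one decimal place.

Length n = 39. Scanning the sequence gives T=11, G=5, C=14, A=9.
G+C = 19, so %GC = 19/39 × 100 = 48.718%
Salt term: 16.6 × (-0.055) = -0.913
GC term: 0.41 × 48.718 = 19.974; length term: −675/39 = −17.308
Tm = 81.5 + (-0.913) + 19.974 − 17.308 = 83.253 → 83.3°C

83.3°C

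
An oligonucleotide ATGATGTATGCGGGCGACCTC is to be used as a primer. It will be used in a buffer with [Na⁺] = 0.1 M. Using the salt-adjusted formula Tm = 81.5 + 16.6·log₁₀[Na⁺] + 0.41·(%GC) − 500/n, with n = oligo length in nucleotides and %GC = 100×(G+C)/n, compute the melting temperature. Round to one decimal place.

64.5°C

Length n = 21. Base counts: C=5, T=5, G=7, A=4
G+C = 12, so %GC = 12/21 × 100 = 57.143%
Salt term: 16.6 × (-1) = -16.6
GC term: 0.41 × 57.143 = 23.429; length term: −500/21 = −23.81
Tm = 81.5 + (-16.6) + 23.429 − 23.81 = 64.519 → 64.5°C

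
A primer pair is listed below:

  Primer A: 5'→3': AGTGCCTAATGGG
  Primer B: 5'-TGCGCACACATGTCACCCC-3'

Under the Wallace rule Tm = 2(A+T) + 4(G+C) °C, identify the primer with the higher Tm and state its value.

Primer B, 62°C

Primer A: A+T=6, G+C=7 → Tm = 2(6)+4(7) = 40°C
Primer B: A+T=7, G+C=12 → Tm = 2(7)+4(12) = 62°C
40°C vs 62°C → primer B is higher.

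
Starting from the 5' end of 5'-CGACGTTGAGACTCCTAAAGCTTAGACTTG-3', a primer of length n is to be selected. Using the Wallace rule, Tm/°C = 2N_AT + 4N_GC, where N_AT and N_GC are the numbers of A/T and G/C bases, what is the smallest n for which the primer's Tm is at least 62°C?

First 20 bases: CGACGTTGAGACTCCTAAAG → Tm = 60°C (< 62°C)
First 21 bases: CGACGTTGAGACTCCTAAAGC → Tm = 64°C (≥ 62°C)
Each additional base adds 2°C (A/T) or 4°C (G/C), so Tm is non-decreasing in n; n = 21 is the first length to reach 62°C.

n = 21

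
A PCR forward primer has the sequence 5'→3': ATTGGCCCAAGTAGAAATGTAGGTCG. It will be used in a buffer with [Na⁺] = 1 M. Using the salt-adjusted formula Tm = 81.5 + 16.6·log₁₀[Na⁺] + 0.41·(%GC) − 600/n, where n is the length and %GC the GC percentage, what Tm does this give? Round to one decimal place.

Length n = 26. Counting bases: C=4, T=6, A=8, G=8
G+C = 12, so %GC = 12/26 × 100 = 46.154%
Salt term: 16.6 × (0) = 0
GC term: 0.41 × 46.154 = 18.923; length term: −600/26 = −23.077
Tm = 81.5 + (0) + 18.923 − 23.077 = 77.346 → 77.3°C

77.3°C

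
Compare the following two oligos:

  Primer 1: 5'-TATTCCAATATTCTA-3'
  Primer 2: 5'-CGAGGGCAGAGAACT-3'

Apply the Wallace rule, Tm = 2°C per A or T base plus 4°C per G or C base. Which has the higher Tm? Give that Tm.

Primer 2, 48°C

Primer 1: A+T=12, G+C=3 → Tm = 2(12)+4(3) = 36°C
Primer 2: A+T=6, G+C=9 → Tm = 2(6)+4(9) = 48°C
36°C vs 48°C → primer 2 is higher.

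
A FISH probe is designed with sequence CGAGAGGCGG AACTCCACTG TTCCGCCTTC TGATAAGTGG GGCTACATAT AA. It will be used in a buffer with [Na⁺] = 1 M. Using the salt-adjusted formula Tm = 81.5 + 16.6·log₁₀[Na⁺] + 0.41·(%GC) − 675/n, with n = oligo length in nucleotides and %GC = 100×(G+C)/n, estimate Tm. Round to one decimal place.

89.8°C

Length n = 52. Scanning the sequence gives C=13, G=14, A=13, T=12.
G+C = 27, so %GC = 27/52 × 100 = 51.923%
Salt term: 16.6 × (0) = 0
GC term: 0.41 × 51.923 = 21.288; length term: −675/52 = −12.981
Tm = 81.5 + (0) + 21.288 − 12.981 = 89.807 → 89.8°C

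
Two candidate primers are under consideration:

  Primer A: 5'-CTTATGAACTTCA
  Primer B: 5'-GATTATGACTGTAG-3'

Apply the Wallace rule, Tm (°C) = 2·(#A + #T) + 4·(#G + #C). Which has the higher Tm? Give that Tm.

Primer B, 38°C

Primer A: A+T=9, G+C=4 → Tm = 2(9)+4(4) = 34°C
Primer B: A+T=9, G+C=5 → Tm = 2(9)+4(5) = 38°C
34°C vs 38°C → primer B is higher.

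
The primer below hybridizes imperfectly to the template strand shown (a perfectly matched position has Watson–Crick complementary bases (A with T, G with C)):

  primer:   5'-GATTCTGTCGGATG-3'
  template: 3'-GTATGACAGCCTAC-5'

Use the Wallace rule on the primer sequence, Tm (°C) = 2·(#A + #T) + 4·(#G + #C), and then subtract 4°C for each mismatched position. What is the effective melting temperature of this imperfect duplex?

34°C

Primer base counts: A=2, T=5, G=5, C=2 → A+T=7, G+C=7
Perfect-match Tm = 2(7) + 4(7) = 14 + 28 = 42°C
Mismatches (positions where the bases are not complementary): 2 (at positions 1, 4)
Effective Tm = 42 − 2×4 = 42 − 8 = 34°C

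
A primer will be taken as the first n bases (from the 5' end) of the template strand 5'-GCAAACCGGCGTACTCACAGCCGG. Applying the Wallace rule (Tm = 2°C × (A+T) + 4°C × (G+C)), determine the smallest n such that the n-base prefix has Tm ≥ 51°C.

First 15 bases: GCAAACCGGCGTACT → Tm = 48°C (< 51°C)
First 16 bases: GCAAACCGGCGTACTC → Tm = 52°C (≥ 51°C)
Since every base adds ≥2°C, Tm only increases with n, so the threshold is first crossed at n = 16.

n = 16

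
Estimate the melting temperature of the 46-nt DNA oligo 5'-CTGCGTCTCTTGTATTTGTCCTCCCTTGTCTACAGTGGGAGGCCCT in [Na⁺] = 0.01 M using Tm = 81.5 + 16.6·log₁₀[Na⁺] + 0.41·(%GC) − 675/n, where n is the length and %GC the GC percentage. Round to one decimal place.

Length n = 46. Scanning the sequence gives C=14, A=4, G=11, T=17.
G+C = 25, so %GC = 25/46 × 100 = 54.348%
Salt term: 16.6 × (-2) = -33.2
GC term: 0.41 × 54.348 = 22.283; length term: −675/46 = −14.674
Tm = 81.5 + (-33.2) + 22.283 − 14.674 = 55.909 → 55.9°C

55.9°C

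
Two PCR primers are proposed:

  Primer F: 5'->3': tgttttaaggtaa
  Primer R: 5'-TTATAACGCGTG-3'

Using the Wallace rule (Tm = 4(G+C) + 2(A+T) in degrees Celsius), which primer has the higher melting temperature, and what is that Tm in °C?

Primer R, 34°C

Primer F: A+T=10, G+C=3 → Tm = 2(10)+4(3) = 32°C
Primer R: A+T=7, G+C=5 → Tm = 2(7)+4(5) = 34°C
32°C vs 34°C → primer R is higher.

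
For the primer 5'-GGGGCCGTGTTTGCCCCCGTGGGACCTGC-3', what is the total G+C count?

22

Counting bases: G=12, C=10, T=6, A=1
Total G or C: 12 + 10 = 22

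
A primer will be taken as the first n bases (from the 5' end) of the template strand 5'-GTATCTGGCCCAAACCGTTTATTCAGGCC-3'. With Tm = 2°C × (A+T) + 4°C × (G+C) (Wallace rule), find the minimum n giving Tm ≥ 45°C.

First 14 bases: GTATCTGGCCCAAA → Tm = 42°C (< 45°C)
First 15 bases: GTATCTGGCCCAAAC → Tm = 46°C (≥ 45°C)
Since every base adds ≥2°C, Tm only increases with n, so the threshold is first crossed at n = 15.

n = 15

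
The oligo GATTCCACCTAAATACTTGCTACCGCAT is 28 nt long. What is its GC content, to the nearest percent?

Base counts: C=9, T=8, G=3, A=8
G+C = 3 + 9 = 12 out of 28 bases
%GC = 12/28 × 100 = 42.86% ≈ 43%

43%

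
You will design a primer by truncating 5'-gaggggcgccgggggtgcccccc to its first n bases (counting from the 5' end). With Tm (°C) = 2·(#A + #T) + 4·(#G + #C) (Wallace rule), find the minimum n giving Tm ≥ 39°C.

First 10 bases: GAGGGGCGCC → Tm = 38°C (< 39°C)
First 11 bases: GAGGGGCGCCG → Tm = 42°C (≥ 39°C)
Since every base adds ≥2°C, Tm only increases with n, so the threshold is first crossed at n = 11.

n = 11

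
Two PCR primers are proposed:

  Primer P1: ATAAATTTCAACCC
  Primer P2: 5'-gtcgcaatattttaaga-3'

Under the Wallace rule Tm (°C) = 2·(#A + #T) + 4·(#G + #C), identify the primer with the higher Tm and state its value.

Primer P2, 44°C

Primer P1: A+T=10, G+C=4 → Tm = 2(10)+4(4) = 36°C
Primer P2: A+T=12, G+C=5 → Tm = 2(12)+4(5) = 44°C
36°C vs 44°C → primer P2 is higher.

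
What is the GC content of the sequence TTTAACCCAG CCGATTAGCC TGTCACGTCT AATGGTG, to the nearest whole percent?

Scanning the sequence gives G=8, A=8, T=11, C=10.
G+C = 8 + 10 = 18 out of 37 bases
%GC = 18/37 × 100 = 48.65% ≈ 49%

49%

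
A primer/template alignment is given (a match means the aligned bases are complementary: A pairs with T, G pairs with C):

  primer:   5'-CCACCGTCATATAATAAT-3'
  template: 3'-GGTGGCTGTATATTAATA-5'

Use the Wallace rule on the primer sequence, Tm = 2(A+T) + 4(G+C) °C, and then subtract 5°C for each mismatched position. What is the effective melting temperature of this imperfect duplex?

Primer base counts: A=7, T=5, G=1, C=5 → A+T=12, G+C=6
Perfect-match Tm = 2(12) + 4(6) = 24 + 24 = 48°C
Mismatches (positions where the bases are not complementary): 2 (at positions 7, 16)
Effective Tm = 48 − 2×5 = 48 − 10 = 38°C

38°C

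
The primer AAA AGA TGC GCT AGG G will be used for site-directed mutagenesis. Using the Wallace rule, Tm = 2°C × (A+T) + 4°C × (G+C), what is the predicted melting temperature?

C=2, G=6, T=2, A=6
A+T = 8, G+C = 8
Tm = 2(8) + 4(8) = 16 + 32 = 48°C

48°C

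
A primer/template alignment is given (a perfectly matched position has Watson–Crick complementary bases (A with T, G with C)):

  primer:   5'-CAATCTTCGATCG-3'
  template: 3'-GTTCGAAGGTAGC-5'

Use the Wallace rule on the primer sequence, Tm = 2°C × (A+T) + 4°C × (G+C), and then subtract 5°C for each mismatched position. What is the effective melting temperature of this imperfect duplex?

28°C

Primer base counts: A=3, T=4, G=2, C=4 → A+T=7, G+C=6
Perfect-match Tm = 2(7) + 4(6) = 14 + 24 = 38°C
Mismatches (positions where the bases are not complementary): 2 (at positions 4, 9)
Effective Tm = 38 − 2×5 = 38 − 10 = 28°C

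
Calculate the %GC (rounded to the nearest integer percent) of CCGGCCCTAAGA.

Base counts: C=5, T=1, A=3, G=3
G+C = 3 + 5 = 8 out of 12 bases
%GC = 8/12 × 100 = 66.67% ≈ 67%

67%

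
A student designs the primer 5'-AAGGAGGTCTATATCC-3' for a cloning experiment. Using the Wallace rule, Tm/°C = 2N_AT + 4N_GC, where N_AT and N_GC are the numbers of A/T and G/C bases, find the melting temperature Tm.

Counting bases: A=5, G=4, C=3, T=4
So N_AT = 9 and N_GC = 7.
Tm = 2×9 + 4×7 = 46°C

46°C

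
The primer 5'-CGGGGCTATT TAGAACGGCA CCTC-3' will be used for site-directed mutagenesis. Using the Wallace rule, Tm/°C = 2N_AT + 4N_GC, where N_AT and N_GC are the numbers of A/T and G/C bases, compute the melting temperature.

76°C

Scanning the sequence gives C=7, T=5, A=5, G=7.
AT pairs contribute 10, GC pairs contribute 14.
Tm = 2×10 + 4×14 = 76°C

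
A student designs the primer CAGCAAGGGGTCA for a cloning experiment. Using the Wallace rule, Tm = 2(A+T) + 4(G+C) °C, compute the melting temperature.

G=5, C=3, A=4, T=1
A+T = 5, G+C = 8
Tm = 2(5) + 4(8) = 10 + 32 = 42°C

42°C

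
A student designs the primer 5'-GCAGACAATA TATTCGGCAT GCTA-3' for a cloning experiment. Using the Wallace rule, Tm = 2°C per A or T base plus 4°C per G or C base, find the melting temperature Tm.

68°C

Base counts: A=8, T=6, C=5, G=5
A+T = 14, G+C = 10
Tm = 2(14) + 4(10) = 28 + 40 = 68°C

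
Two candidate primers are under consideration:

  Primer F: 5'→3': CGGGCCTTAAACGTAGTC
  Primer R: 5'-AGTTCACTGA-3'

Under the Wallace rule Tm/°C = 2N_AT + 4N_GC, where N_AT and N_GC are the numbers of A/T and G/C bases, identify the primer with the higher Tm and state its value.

Primer F: A+T=8, G+C=10 → Tm = 2(8)+4(10) = 56°C
Primer R: A+T=6, G+C=4 → Tm = 2(6)+4(4) = 28°C
56°C vs 28°C → primer F is higher.

Primer F, 56°C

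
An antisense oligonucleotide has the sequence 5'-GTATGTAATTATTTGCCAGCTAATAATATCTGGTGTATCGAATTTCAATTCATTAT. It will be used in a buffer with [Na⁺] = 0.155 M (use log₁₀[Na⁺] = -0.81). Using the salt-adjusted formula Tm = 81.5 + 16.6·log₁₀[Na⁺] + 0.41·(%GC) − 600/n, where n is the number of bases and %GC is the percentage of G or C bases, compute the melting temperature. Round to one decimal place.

Length n = 56. Base counts: A=17, C=7, T=24, G=8
G+C = 15, so %GC = 15/56 × 100 = 26.786%
Salt term: 16.6 × (-0.81) = -13.446
GC term: 0.41 × 26.786 = 10.982; length term: −600/56 = −10.714
Tm = 81.5 + (-13.446) + 10.982 − 10.714 = 68.322 → 68.3°C

68.3°C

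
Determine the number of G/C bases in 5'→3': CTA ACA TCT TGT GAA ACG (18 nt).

7

T=5, C=4, A=6, G=3
G+C = 3 + 4 = 7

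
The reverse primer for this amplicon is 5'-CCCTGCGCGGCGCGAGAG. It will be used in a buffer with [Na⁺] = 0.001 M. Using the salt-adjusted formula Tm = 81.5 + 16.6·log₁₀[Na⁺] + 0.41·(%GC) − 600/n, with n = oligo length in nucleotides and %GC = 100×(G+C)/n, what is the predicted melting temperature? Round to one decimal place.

Length n = 18. Counting bases: T=1, C=7, G=8, A=2
G+C = 15, so %GC = 15/18 × 100 = 83.333%
Salt term: 16.6 × (-3) = -49.8
GC term: 0.41 × 83.333 = 34.167; length term: −600/18 = −33.333
Tm = 81.5 + (-49.8) + 34.167 − 33.333 = 32.534 → 32.5°C

32.5°C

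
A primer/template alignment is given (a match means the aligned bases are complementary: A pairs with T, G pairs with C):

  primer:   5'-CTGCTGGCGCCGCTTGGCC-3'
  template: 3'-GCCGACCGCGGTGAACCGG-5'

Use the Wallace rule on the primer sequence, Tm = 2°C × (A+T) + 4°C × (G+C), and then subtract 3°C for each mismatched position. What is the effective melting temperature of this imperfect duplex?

62°C

Primer base counts: A=0, T=4, G=7, C=8 → A+T=4, G+C=15
Perfect-match Tm = 2(4) + 4(15) = 8 + 60 = 68°C
Mismatches (positions where the bases are not complementary): 2 (at positions 2, 12)
Effective Tm = 68 − 2×3 = 68 − 6 = 62°C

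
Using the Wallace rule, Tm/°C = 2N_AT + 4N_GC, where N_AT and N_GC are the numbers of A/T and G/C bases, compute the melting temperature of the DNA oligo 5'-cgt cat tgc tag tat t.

44°C

G=3, A=3, C=3, T=7
So N_AT = 10 and N_GC = 6.
Tm = 2×10 + 4×6 = 44°C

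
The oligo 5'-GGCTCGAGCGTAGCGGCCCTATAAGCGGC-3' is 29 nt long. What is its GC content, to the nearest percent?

Counting bases: G=11, A=5, T=4, C=9
G+C = 11 + 9 = 20 out of 29 bases
%GC = 20/29 × 100 = 68.97% ≈ 69%

69%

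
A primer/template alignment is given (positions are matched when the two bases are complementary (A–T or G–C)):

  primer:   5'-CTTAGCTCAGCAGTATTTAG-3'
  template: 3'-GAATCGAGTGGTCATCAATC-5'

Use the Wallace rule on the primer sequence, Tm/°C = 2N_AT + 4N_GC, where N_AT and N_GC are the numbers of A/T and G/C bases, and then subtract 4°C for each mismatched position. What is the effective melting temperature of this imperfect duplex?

48°C

Primer base counts: A=5, T=7, G=4, C=4 → A+T=12, G+C=8
Perfect-match Tm = 2(12) + 4(8) = 24 + 32 = 56°C
Mismatches (positions where the bases are not complementary): 2 (at positions 10, 16)
Effective Tm = 56 − 2×4 = 56 − 8 = 48°C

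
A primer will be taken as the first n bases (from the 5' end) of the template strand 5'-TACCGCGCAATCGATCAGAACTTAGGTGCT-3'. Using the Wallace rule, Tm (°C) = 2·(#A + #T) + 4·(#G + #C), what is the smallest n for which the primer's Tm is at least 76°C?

n = 26

First 25 bases: TACCGCGCAATCGATCAGAACTTAG → Tm = 74°C (< 76°C)
First 26 bases: TACCGCGCAATCGATCAGAACTTAGG → Tm = 78°C (≥ 76°C)
Since every base adds ≥2°C, Tm only increases with n, so the threshold is first crossed at n = 26.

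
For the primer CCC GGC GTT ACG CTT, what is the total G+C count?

Scanning the sequence gives G=4, T=4, A=1, C=6.
Total G or C: 4 + 6 = 10

10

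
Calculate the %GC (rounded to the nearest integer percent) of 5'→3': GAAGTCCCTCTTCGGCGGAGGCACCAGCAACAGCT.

63%

C=12, T=5, A=8, G=10
G+C = 10 + 12 = 22 out of 35 bases
%GC = 22/35 × 100 = 62.86% ≈ 63%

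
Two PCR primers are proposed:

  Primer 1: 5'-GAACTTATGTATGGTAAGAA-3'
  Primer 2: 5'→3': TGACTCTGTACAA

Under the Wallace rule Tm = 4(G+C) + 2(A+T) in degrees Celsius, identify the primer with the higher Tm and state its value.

Primer 1: A+T=14, G+C=6 → Tm = 2(14)+4(6) = 52°C
Primer 2: A+T=8, G+C=5 → Tm = 2(8)+4(5) = 36°C
52°C vs 36°C → primer 1 is higher.

Primer 1, 52°C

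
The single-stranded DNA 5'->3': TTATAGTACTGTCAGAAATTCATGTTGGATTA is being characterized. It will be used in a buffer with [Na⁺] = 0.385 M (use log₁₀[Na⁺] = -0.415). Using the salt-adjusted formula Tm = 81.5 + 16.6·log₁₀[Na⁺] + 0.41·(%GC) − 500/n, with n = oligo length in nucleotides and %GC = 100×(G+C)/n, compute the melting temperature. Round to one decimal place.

Length n = 32. C=3, T=13, A=10, G=6
G+C = 9, so %GC = 9/32 × 100 = 28.125%
Salt term: 16.6 × (-0.415) = -6.889
GC term: 0.41 × 28.125 = 11.531; length term: −500/32 = −15.625
Tm = 81.5 + (-6.889) + 11.531 − 15.625 = 70.517 → 70.5°C

70.5°C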